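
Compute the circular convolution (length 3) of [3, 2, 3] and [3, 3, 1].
Use y[k] = Σ_j f[j]·g[(k-j) mod 3]. y[0] = 3×3 + 2×1 + 3×3 = 20; y[1] = 3×3 + 2×3 + 3×1 = 18; y[2] = 3×1 + 2×3 + 3×3 = 18. Result: [20, 18, 18]

[20, 18, 18]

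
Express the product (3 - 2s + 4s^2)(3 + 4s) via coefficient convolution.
Ascending coefficients: a = [3, -2, 4], b = [3, 4]. c[0] = 3×3 = 9; c[1] = 3×4 + -2×3 = 6; c[2] = -2×4 + 4×3 = 4; c[3] = 4×4 = 16. Result coefficients: [9, 6, 4, 16] → 9 + 6s + 4s^2 + 16s^3

9 + 6s + 4s^2 + 16s^3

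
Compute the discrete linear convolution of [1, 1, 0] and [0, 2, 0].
y[0] = 1×0 = 0; y[1] = 1×2 + 1×0 = 2; y[2] = 1×0 + 1×2 + 0×0 = 2; y[3] = 1×0 + 0×2 = 0; y[4] = 0×0 = 0

[0, 2, 2, 0, 0]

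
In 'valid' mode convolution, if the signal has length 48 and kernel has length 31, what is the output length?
'Valid' mode counts only positions where the kernel fully overlaps the signal: m - n + 1 = 48 - 31 + 1 = 18

18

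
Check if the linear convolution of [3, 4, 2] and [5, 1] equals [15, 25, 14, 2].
Recompute linear convolution of [3, 4, 2] and [5, 1]: y[0] = 3×5 = 15; y[1] = 3×1 + 4×5 = 23; y[2] = 4×1 + 2×5 = 14; y[3] = 2×1 = 2 → [15, 23, 14, 2]. Compare to given [15, 25, 14, 2]: they differ at index 1: given 25, correct 23, so answer: No

No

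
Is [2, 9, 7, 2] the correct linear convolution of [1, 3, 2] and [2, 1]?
Recompute linear convolution of [1, 3, 2] and [2, 1]: y[0] = 1×2 = 2; y[1] = 1×1 + 3×2 = 7; y[2] = 3×1 + 2×2 = 7; y[3] = 2×1 = 2 → [2, 7, 7, 2]. Compare to given [2, 9, 7, 2]: they differ at index 1: given 9, correct 7, so answer: No

No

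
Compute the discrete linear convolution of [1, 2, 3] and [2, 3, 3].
y[0] = 1×2 = 2; y[1] = 1×3 + 2×2 = 7; y[2] = 1×3 + 2×3 + 3×2 = 15; y[3] = 2×3 + 3×3 = 15; y[4] = 3×3 = 9

[2, 7, 15, 15, 9]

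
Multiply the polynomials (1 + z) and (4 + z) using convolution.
Ascending coefficients: a = [1, 1], b = [4, 1]. c[0] = 1×4 = 4; c[1] = 1×1 + 1×4 = 5; c[2] = 1×1 = 1. Result coefficients: [4, 5, 1] → 4 + 5z + z^2

4 + 5z + z^2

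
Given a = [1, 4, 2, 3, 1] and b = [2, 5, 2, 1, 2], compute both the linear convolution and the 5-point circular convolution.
Linear: y_lin[0] = 1×2 = 2; y_lin[1] = 1×5 + 4×2 = 13; y_lin[2] = 1×2 + 4×5 + 2×2 = 26; y_lin[3] = 1×1 + 4×2 + 2×5 + 3×2 = 25; y_lin[4] = 1×2 + 4×1 + 2×2 + 3×5 + 1×2 = 27; y_lin[5] = 4×2 + 2×1 + 3×2 + 1×5 = 21; y_lin[6] = 2×2 + 3×1 + 1×2 = 9; y_lin[7] = 3×2 + 1×1 = 7; y_lin[8] = 1×2 = 2 → [2, 13, 26, 25, 27, 21, 9, 7, 2]. Circular (length 5): y[0] = 1×2 + 4×2 + 2×1 + 3×2 + 1×5 = 23; y[1] = 1×5 + 4×2 + 2×2 + 3×1 + 1×2 = 22; y[2] = 1×2 + 4×5 + 2×2 + 3×2 + 1×1 = 33; y[3] = 1×1 + 4×2 + 2×5 + 3×2 + 1×2 = 27; y[4] = 1×2 + 4×1 + 2×2 + 3×5 + 1×2 = 27 → [23, 22, 33, 27, 27]

Linear: [2, 13, 26, 25, 27, 21, 9, 7, 2], Circular: [23, 22, 33, 27, 27]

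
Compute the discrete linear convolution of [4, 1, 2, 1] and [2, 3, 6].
y[0] = 4×2 = 8; y[1] = 4×3 + 1×2 = 14; y[2] = 4×6 + 1×3 + 2×2 = 31; y[3] = 1×6 + 2×3 + 1×2 = 14; y[4] = 2×6 + 1×3 = 15; y[5] = 1×6 = 6

[8, 14, 31, 14, 15, 6]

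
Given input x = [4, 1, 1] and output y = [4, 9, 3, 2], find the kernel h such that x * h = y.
Output length 4 = len(x) + len(h) - 1 ⇒ len(h) = 2. Solve h forward using h[k] = (y[k] - Σ_{i≥1} x[i]·h[k-i]) / x[0]: h[0] = y[0] / x[0] = 4 / 4 = 1; h[1] = (y[1] - 1×1) / x[0] = (9 - 1×1) / 4 = 2. So h = [1, 2]. Forward-check [4, 1, 1] * [1, 2]: y[0] = 4×1 = 4; y[1] = 4×2 + 1×1 = 9; y[2] = 1×2 + 1×1 = 3; y[3] = 1×2 = 2 → [4, 9, 3, 2] ✓

[1, 2]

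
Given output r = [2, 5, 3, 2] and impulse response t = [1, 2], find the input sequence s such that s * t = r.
Deconvolve r=[2, 5, 3, 2] by t=[1, 2]. Since t[0]=1, solve forward: s[0] = r[0] / 1 = 2; s[1] = (r[1] - 2×2) / 1 = 1; s[2] = (r[2] - 1×2) / 1 = 1. So s = [2, 1, 1]. Check by forward convolution: r[0] = 2×1 = 2; r[1] = 2×2 + 1×1 = 5; r[2] = 1×2 + 1×1 = 3; r[3] = 1×2 = 2

[2, 1, 1]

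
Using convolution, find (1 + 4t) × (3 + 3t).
Ascending coefficients: a = [1, 4], b = [3, 3]. c[0] = 1×3 = 3; c[1] = 1×3 + 4×3 = 15; c[2] = 4×3 = 12. Result coefficients: [3, 15, 12] → 3 + 15t + 12t^2

3 + 15t + 12t^2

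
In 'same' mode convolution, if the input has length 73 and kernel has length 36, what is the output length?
'Same' mode returns an output with the same length as the input: 73

73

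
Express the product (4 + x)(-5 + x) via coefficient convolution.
Ascending coefficients: a = [4, 1], b = [-5, 1]. c[0] = 4×-5 = -20; c[1] = 4×1 + 1×-5 = -1; c[2] = 1×1 = 1. Result coefficients: [-20, -1, 1] → -20 - x + x^2

-20 - x + x^2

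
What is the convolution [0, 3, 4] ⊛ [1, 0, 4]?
y[0] = 0×1 = 0; y[1] = 0×0 + 3×1 = 3; y[2] = 0×4 + 3×0 + 4×1 = 4; y[3] = 3×4 + 4×0 = 12; y[4] = 4×4 = 16

[0, 3, 4, 12, 16]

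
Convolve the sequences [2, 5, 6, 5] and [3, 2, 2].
y[0] = 2×3 = 6; y[1] = 2×2 + 5×3 = 19; y[2] = 2×2 + 5×2 + 6×3 = 32; y[3] = 5×2 + 6×2 + 5×3 = 37; y[4] = 6×2 + 5×2 = 22; y[5] = 5×2 = 10

[6, 19, 32, 37, 22, 10]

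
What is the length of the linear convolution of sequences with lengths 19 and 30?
Linear/full convolution length: m + n - 1 = 19 + 30 - 1 = 48

48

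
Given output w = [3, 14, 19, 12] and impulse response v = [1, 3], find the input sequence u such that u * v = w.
Deconvolve w=[3, 14, 19, 12] by v=[1, 3]. Since v[0]=1, solve forward: u[0] = w[0] / 1 = 3; u[1] = (w[1] - 3×3) / 1 = 5; u[2] = (w[2] - 5×3) / 1 = 4. So u = [3, 5, 4]. Check by forward convolution: w[0] = 3×1 = 3; w[1] = 3×3 + 5×1 = 14; w[2] = 5×3 + 4×1 = 19; w[3] = 4×3 = 12

[3, 5, 4]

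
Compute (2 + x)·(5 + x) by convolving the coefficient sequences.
Ascending coefficients: a = [2, 1], b = [5, 1]. c[0] = 2×5 = 10; c[1] = 2×1 + 1×5 = 7; c[2] = 1×1 = 1. Result coefficients: [10, 7, 1] → 10 + 7x + x^2

10 + 7x + x^2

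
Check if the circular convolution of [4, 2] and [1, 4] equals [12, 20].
Recompute circular convolution of [4, 2] and [1, 4]: y[0] = 4×1 + 2×4 = 12; y[1] = 4×4 + 2×1 = 18 → [12, 18]. Compare to given [12, 20]: they differ at index 1: given 20, correct 18, so answer: No

No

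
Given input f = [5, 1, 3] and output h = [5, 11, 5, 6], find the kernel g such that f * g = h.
Output length 4 = len(f) + len(g) - 1 ⇒ len(g) = 2. Solve g forward using g[k] = (h[k] - Σ_{i≥1} f[i]·g[k-i]) / f[0]: g[0] = h[0] / f[0] = 5 / 5 = 1; g[1] = (h[1] - 1×1) / f[0] = (11 - 1×1) / 5 = 2. So g = [1, 2]. Forward-check [5, 1, 3] * [1, 2]: h[0] = 5×1 = 5; h[1] = 5×2 + 1×1 = 11; h[2] = 1×2 + 3×1 = 5; h[3] = 3×2 = 6 → [5, 11, 5, 6] ✓

[1, 2]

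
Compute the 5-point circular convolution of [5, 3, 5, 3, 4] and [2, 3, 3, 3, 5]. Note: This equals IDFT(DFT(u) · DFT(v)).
Either evaluate y[k] = Σ_j u[j]·v[(k-j) mod 5] directly, or use IDFT(DFT(u) · DFT(v)). y[0] = 5×2 + 3×5 + 5×3 + 3×3 + 4×3 = 61; y[1] = 5×3 + 3×2 + 5×5 + 3×3 + 4×3 = 67; y[2] = 5×3 + 3×3 + 5×2 + 3×5 + 4×3 = 61; y[3] = 5×3 + 3×3 + 5×3 + 3×2 + 4×5 = 65; y[4] = 5×5 + 3×3 + 5×3 + 3×3 + 4×2 = 66. Result: [61, 67, 61, 65, 66]

[61, 67, 61, 65, 66]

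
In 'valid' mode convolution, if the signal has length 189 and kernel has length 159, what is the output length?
'Valid' mode counts only positions where the kernel fully overlaps the signal: m - n + 1 = 189 - 159 + 1 = 31

31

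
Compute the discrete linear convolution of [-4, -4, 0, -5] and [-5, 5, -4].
y[0] = -4×-5 = 20; y[1] = -4×5 + -4×-5 = 0; y[2] = -4×-4 + -4×5 + 0×-5 = -4; y[3] = -4×-4 + 0×5 + -5×-5 = 41; y[4] = 0×-4 + -5×5 = -25; y[5] = -5×-4 = 20

[20, 0, -4, 41, -25, 20]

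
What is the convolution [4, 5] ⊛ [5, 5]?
y[0] = 4×5 = 20; y[1] = 4×5 + 5×5 = 45; y[2] = 5×5 = 25

[20, 45, 25]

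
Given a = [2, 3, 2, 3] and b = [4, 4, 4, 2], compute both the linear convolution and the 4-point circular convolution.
Linear: y_lin[0] = 2×4 = 8; y_lin[1] = 2×4 + 3×4 = 20; y_lin[2] = 2×4 + 3×4 + 2×4 = 28; y_lin[3] = 2×2 + 3×4 + 2×4 + 3×4 = 36; y_lin[4] = 3×2 + 2×4 + 3×4 = 26; y_lin[5] = 2×2 + 3×4 = 16; y_lin[6] = 3×2 = 6 → [8, 20, 28, 36, 26, 16, 6]. Circular (length 4): y[0] = 2×4 + 3×2 + 2×4 + 3×4 = 34; y[1] = 2×4 + 3×4 + 2×2 + 3×4 = 36; y[2] = 2×4 + 3×4 + 2×4 + 3×2 = 34; y[3] = 2×2 + 3×4 + 2×4 + 3×4 = 36 → [34, 36, 34, 36]

Linear: [8, 20, 28, 36, 26, 16, 6], Circular: [34, 36, 34, 36]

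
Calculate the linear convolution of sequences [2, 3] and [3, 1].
y[0] = 2×3 = 6; y[1] = 2×1 + 3×3 = 11; y[2] = 3×1 = 3

[6, 11, 3]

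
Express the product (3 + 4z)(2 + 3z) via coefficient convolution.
Ascending coefficients: a = [3, 4], b = [2, 3]. c[0] = 3×2 = 6; c[1] = 3×3 + 4×2 = 17; c[2] = 4×3 = 12. Result coefficients: [6, 17, 12] → 6 + 17z + 12z^2

6 + 17z + 12z^2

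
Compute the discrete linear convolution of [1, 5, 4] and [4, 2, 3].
y[0] = 1×4 = 4; y[1] = 1×2 + 5×4 = 22; y[2] = 1×3 + 5×2 + 4×4 = 29; y[3] = 5×3 + 4×2 = 23; y[4] = 4×3 = 12

[4, 22, 29, 23, 12]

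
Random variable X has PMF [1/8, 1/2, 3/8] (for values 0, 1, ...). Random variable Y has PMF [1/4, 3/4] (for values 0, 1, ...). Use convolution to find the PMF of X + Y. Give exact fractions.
P(X+Y=k) = Σ_i P(X=i)·P(Y=k-i) — a convolution of [1/8, 1/2, 3/8] and [1/4, 3/4]. P(X+Y=0) = (1/8)×(1/4) = 1/32; P(X+Y=1) = (1/8)×(3/4) + (1/2)×(1/4) = 3/32 + 1/8 = 7/32; P(X+Y=2) = (1/2)×(3/4) + (3/8)×(1/4) = 3/8 + 3/32 = 15/32; P(X+Y=3) = (3/8)×(3/4) = 9/32. PMF: [1/32, 7/32, 15/32, 9/32] (sums to 1 ✓)

[1/32, 7/32, 15/32, 9/32]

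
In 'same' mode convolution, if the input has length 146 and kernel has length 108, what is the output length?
'Same' mode returns an output with the same length as the input: 146

146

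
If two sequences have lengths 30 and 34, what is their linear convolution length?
Linear/full convolution length: m + n - 1 = 30 + 34 - 1 = 63

63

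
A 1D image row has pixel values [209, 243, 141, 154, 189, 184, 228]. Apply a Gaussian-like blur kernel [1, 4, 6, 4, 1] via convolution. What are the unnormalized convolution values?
Convolve image row [209, 243, 141, 154, 189, 184, 228] with kernel [1, 4, 6, 4, 1]: y[0] = 209×1 = 209; y[1] = 209×4 + 243×1 = 1079; y[2] = 209×6 + 243×4 + 141×1 = 2367; y[3] = 209×4 + 243×6 + 141×4 + 154×1 = 3012; y[4] = 209×1 + 243×4 + 141×6 + 154×4 + 189×1 = 2832; y[5] = 243×1 + 141×4 + 154×6 + 189×4 + 184×1 = 2671; y[6] = 141×1 + 154×4 + 189×6 + 184×4 + 228×1 = 2855; y[7] = 154×1 + 189×4 + 184×6 + 228×4 = 2926; y[8] = 189×1 + 184×4 + 228×6 = 2293; y[9] = 184×1 + 228×4 = 1096; y[10] = 228×1 = 228 → [209, 1079, 2367, 3012, 2832, 2671, 2855, 2926, 2293, 1096, 228]. Normalization factor = sum(kernel) = 16.

[209, 1079, 2367, 3012, 2832, 2671, 2855, 2926, 2293, 1096, 228]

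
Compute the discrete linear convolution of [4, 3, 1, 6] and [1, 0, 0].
y[0] = 4×1 = 4; y[1] = 4×0 + 3×1 = 3; y[2] = 4×0 + 3×0 + 1×1 = 1; y[3] = 3×0 + 1×0 + 6×1 = 6; y[4] = 1×0 + 6×0 = 0; y[5] = 6×0 = 0

[4, 3, 1, 6, 0, 0]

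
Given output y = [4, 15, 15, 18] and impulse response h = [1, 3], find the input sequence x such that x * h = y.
Deconvolve y=[4, 15, 15, 18] by h=[1, 3]. Since h[0]=1, solve forward: x[0] = y[0] / 1 = 4; x[1] = (y[1] - 4×3) / 1 = 3; x[2] = (y[2] - 3×3) / 1 = 6. So x = [4, 3, 6]. Check by forward convolution: y[0] = 4×1 = 4; y[1] = 4×3 + 3×1 = 15; y[2] = 3×3 + 6×1 = 15; y[3] = 6×3 = 18

[4, 3, 6]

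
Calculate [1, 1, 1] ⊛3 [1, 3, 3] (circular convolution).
Use y[k] = Σ_j s[j]·t[(k-j) mod 3]. y[0] = 1×1 + 1×3 + 1×3 = 7; y[1] = 1×3 + 1×1 + 1×3 = 7; y[2] = 1×3 + 1×3 + 1×1 = 7. Result: [7, 7, 7]

[7, 7, 7]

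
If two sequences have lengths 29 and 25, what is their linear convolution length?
Linear/full convolution length: m + n - 1 = 29 + 25 - 1 = 53

53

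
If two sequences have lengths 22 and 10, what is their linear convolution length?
Linear/full convolution length: m + n - 1 = 22 + 10 - 1 = 31

31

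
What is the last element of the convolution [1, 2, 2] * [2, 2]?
Use y[k] = Σ_i a[i]·b[k-i] at k=3. y[3] = 2×2 = 4

4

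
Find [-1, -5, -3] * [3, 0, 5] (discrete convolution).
y[0] = -1×3 = -3; y[1] = -1×0 + -5×3 = -15; y[2] = -1×5 + -5×0 + -3×3 = -14; y[3] = -5×5 + -3×0 = -25; y[4] = -3×5 = -15

[-3, -15, -14, -25, -15]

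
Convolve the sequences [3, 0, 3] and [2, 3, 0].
y[0] = 3×2 = 6; y[1] = 3×3 + 0×2 = 9; y[2] = 3×0 + 0×3 + 3×2 = 6; y[3] = 0×0 + 3×3 = 9; y[4] = 3×0 = 0

[6, 9, 6, 9, 0]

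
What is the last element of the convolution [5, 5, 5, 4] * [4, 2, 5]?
Use y[k] = Σ_i a[i]·b[k-i] at k=5. y[5] = 4×5 = 20

20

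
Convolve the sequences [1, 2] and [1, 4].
y[0] = 1×1 = 1; y[1] = 1×4 + 2×1 = 6; y[2] = 2×4 = 8

[1, 6, 8]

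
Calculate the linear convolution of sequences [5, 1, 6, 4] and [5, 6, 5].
y[0] = 5×5 = 25; y[1] = 5×6 + 1×5 = 35; y[2] = 5×5 + 1×6 + 6×5 = 61; y[3] = 1×5 + 6×6 + 4×5 = 61; y[4] = 6×5 + 4×6 = 54; y[5] = 4×5 = 20

[25, 35, 61, 61, 54, 20]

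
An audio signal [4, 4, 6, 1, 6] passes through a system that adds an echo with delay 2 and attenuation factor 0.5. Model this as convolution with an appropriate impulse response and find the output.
Direct-path + delayed-attenuated-path model → impulse response h = [1, 0, 0.5] (1 at lag 0, 0.5 at lag 2). Output y[n] = x[n] + 0.5·x[n - 2] (with x[n] = 0 outside 0..4): y[0] = 4 + 0.5×0 = 4; y[1] = 4 + 0.5×0 = 4; y[2] = 6 + 0.5×4 = 8.0; y[3] = 1 + 0.5×4 = 3.0; y[4] = 6 + 0.5×6 = 9.0; y[5] = 0 + 0.5×1 = 0.5; y[6] = 0 + 0.5×6 = 3.0. So y = [4, 4, 8.0, 3.0, 9.0, 0.5, 3.0]

[4, 4, 8.0, 3.0, 9.0, 0.5, 3.0]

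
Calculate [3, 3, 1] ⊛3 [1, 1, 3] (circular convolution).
Use y[k] = Σ_j f[j]·g[(k-j) mod 3]. y[0] = 3×1 + 3×3 + 1×1 = 13; y[1] = 3×1 + 3×1 + 1×3 = 9; y[2] = 3×3 + 3×1 + 1×1 = 13. Result: [13, 9, 13]

[13, 9, 13]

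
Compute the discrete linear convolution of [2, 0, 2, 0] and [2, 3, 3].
y[0] = 2×2 = 4; y[1] = 2×3 + 0×2 = 6; y[2] = 2×3 + 0×3 + 2×2 = 10; y[3] = 0×3 + 2×3 + 0×2 = 6; y[4] = 2×3 + 0×3 = 6; y[5] = 0×3 = 0

[4, 6, 10, 6, 6, 0]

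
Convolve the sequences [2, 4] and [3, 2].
y[0] = 2×3 = 6; y[1] = 2×2 + 4×3 = 16; y[2] = 4×2 = 8

[6, 16, 8]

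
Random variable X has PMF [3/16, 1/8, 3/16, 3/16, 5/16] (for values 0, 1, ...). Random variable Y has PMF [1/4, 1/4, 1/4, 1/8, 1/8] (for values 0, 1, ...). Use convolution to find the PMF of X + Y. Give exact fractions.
P(X+Y=k) = Σ_i P(X=i)·P(Y=k-i) — a convolution of [3/16, 1/8, 3/16, 3/16, 5/16] and [1/4, 1/4, 1/4, 1/8, 1/8]. P(X+Y=0) = (3/16)×(1/4) = 3/64; P(X+Y=1) = (3/16)×(1/4) + (1/8)×(1/4) = 3/64 + 1/32 = 5/64; P(X+Y=2) = (3/16)×(1/4) + (1/8)×(1/4) + (3/16)×(1/4) = 3/64 + 1/32 + 3/64 = 1/8; P(X+Y=3) = (3/16)×(1/8) + (1/8)×(1/4) + (3/16)×(1/4) + (3/16)×(1/4) = 3/128 + 1/32 + 3/64 + 3/64 = 19/128; P(X+Y=4) = (3/16)×(1/8) + (1/8)×(1/8) + (3/16)×(1/4) + (3/16)×(1/4) + (5/16)×(1/4) = 3/128 + 1/64 + 3/64 + 3/64 + 5/64 = 27/128; P(X+Y=5) = (1/8)×(1/8) + (3/16)×(1/8) + (3/16)×(1/4) + (5/16)×(1/4) = 1/64 + 3/128 + 3/64 + 5/64 = 21/128; P(X+Y=6) = (3/16)×(1/8) + (3/16)×(1/8) + (5/16)×(1/4) = 3/128 + 3/128 + 5/64 = 1/8; P(X+Y=7) = (3/16)×(1/8) + (5/16)×(1/8) = 3/128 + 5/128 = 1/16; P(X+Y=8) = (5/16)×(1/8) = 5/128. PMF: [3/64, 5/64, 1/8, 19/128, 27/128, 21/128, 1/8, 1/16, 5/128] (sums to 1 ✓)

[3/64, 5/64, 1/8, 19/128, 27/128, 21/128, 1/8, 1/16, 5/128]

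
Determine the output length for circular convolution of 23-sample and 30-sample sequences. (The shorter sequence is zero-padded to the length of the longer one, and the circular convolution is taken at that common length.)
Circular convolution (zero-padding the shorter input) has length max(m, n) = max(23, 30) = 30

30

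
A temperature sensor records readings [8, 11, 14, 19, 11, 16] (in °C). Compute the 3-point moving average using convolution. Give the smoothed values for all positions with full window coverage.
3-point moving average kernel = [1, 1, 1]. Apply in 'valid' mode (full window coverage): avg[0] = (8 + 11 + 14) / 3 = 11.0; avg[1] = (11 + 14 + 19) / 3 = 14.67; avg[2] = (14 + 19 + 11) / 3 = 14.67; avg[3] = (19 + 11 + 16) / 3 = 15.33. Smoothed values: [11.0, 14.67, 14.67, 15.33]

[11.0, 14.67, 14.67, 15.33]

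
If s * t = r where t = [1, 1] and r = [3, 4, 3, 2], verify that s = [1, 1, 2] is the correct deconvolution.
Forward-compute [1, 1, 2] * [1, 1]: r[0] = 1×1 = 1; r[1] = 1×1 + 1×1 = 2; r[2] = 1×1 + 2×1 = 3; r[3] = 2×1 = 2 → [1, 2, 3, 2]. Does not match given r = [3, 4, 3, 2].

Not verified. [1, 1, 2] * [1, 1] = [1, 2, 3, 2], which differs from [3, 4, 3, 2] at index 0.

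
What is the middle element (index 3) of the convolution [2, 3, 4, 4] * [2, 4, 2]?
Use y[k] = Σ_i a[i]·b[k-i] at k=3. y[3] = 3×2 + 4×4 + 4×2 = 30

30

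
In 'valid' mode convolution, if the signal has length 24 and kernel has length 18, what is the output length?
'Valid' mode counts only positions where the kernel fully overlaps the signal: m - n + 1 = 24 - 18 + 1 = 7

7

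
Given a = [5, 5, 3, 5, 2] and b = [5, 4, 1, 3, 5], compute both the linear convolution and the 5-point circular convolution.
Linear: y_lin[0] = 5×5 = 25; y_lin[1] = 5×4 + 5×5 = 45; y_lin[2] = 5×1 + 5×4 + 3×5 = 40; y_lin[3] = 5×3 + 5×1 + 3×4 + 5×5 = 57; y_lin[4] = 5×5 + 5×3 + 3×1 + 5×4 + 2×5 = 73; y_lin[5] = 5×5 + 3×3 + 5×1 + 2×4 = 47; y_lin[6] = 3×5 + 5×3 + 2×1 = 32; y_lin[7] = 5×5 + 2×3 = 31; y_lin[8] = 2×5 = 10 → [25, 45, 40, 57, 73, 47, 32, 31, 10]. Circular (length 5): y[0] = 5×5 + 5×5 + 3×3 + 5×1 + 2×4 = 72; y[1] = 5×4 + 5×5 + 3×5 + 5×3 + 2×1 = 77; y[2] = 5×1 + 5×4 + 3×5 + 5×5 + 2×3 = 71; y[3] = 5×3 + 5×1 + 3×4 + 5×5 + 2×5 = 67; y[4] = 5×5 + 5×3 + 3×1 + 5×4 + 2×5 = 73 → [72, 77, 71, 67, 73]

Linear: [25, 45, 40, 57, 73, 47, 32, 31, 10], Circular: [72, 77, 71, 67, 73]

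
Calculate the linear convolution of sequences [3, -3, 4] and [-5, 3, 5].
y[0] = 3×-5 = -15; y[1] = 3×3 + -3×-5 = 24; y[2] = 3×5 + -3×3 + 4×-5 = -14; y[3] = -3×5 + 4×3 = -3; y[4] = 4×5 = 20

[-15, 24, -14, -3, 20]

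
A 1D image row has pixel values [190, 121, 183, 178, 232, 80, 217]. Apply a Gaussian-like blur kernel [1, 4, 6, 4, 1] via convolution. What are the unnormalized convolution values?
Convolve image row [190, 121, 183, 178, 232, 80, 217] with kernel [1, 4, 6, 4, 1]: y[0] = 190×1 = 190; y[1] = 190×4 + 121×1 = 881; y[2] = 190×6 + 121×4 + 183×1 = 1807; y[3] = 190×4 + 121×6 + 183×4 + 178×1 = 2396; y[4] = 190×1 + 121×4 + 183×6 + 178×4 + 232×1 = 2716; y[5] = 121×1 + 183×4 + 178×6 + 232×4 + 80×1 = 2929; y[6] = 183×1 + 178×4 + 232×6 + 80×4 + 217×1 = 2824; y[7] = 178×1 + 232×4 + 80×6 + 217×4 = 2454; y[8] = 232×1 + 80×4 + 217×6 = 1854; y[9] = 80×1 + 217×4 = 948; y[10] = 217×1 = 217 → [190, 881, 1807, 2396, 2716, 2929, 2824, 2454, 1854, 948, 217]. Normalization factor = sum(kernel) = 16.

[190, 881, 1807, 2396, 2716, 2929, 2824, 2454, 1854, 948, 217]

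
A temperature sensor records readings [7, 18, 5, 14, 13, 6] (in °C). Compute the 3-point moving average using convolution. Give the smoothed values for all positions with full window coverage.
3-point moving average kernel = [1, 1, 1]. Apply in 'valid' mode (full window coverage): avg[0] = (7 + 18 + 5) / 3 = 10.0; avg[1] = (18 + 5 + 14) / 3 = 12.33; avg[2] = (5 + 14 + 13) / 3 = 10.67; avg[3] = (14 + 13 + 6) / 3 = 11.0. Smoothed values: [10.0, 12.33, 10.67, 11.0]

[10.0, 12.33, 10.67, 11.0]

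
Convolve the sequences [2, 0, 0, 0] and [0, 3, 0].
y[0] = 2×0 = 0; y[1] = 2×3 + 0×0 = 6; y[2] = 2×0 + 0×3 + 0×0 = 0; y[3] = 0×0 + 0×3 + 0×0 = 0; y[4] = 0×0 + 0×3 = 0; y[5] = 0×0 = 0

[0, 6, 0, 0, 0, 0]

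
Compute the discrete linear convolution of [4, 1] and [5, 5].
y[0] = 4×5 = 20; y[1] = 4×5 + 1×5 = 25; y[2] = 1×5 = 5

[20, 25, 5]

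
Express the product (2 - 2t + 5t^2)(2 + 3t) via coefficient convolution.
Ascending coefficients: a = [2, -2, 5], b = [2, 3]. c[0] = 2×2 = 4; c[1] = 2×3 + -2×2 = 2; c[2] = -2×3 + 5×2 = 4; c[3] = 5×3 = 15. Result coefficients: [4, 2, 4, 15] → 4 + 2t + 4t^2 + 15t^3

4 + 2t + 4t^2 + 15t^3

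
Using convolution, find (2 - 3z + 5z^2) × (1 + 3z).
Ascending coefficients: a = [2, -3, 5], b = [1, 3]. c[0] = 2×1 = 2; c[1] = 2×3 + -3×1 = 3; c[2] = -3×3 + 5×1 = -4; c[3] = 5×3 = 15. Result coefficients: [2, 3, -4, 15] → 2 + 3z - 4z^2 + 15z^3

2 + 3z - 4z^2 + 15z^3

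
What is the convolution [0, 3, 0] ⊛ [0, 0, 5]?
y[0] = 0×0 = 0; y[1] = 0×0 + 3×0 = 0; y[2] = 0×5 + 3×0 + 0×0 = 0; y[3] = 3×5 + 0×0 = 15; y[4] = 0×5 = 0

[0, 0, 0, 15, 0]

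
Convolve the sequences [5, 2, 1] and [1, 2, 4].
y[0] = 5×1 = 5; y[1] = 5×2 + 2×1 = 12; y[2] = 5×4 + 2×2 + 1×1 = 25; y[3] = 2×4 + 1×2 = 10; y[4] = 1×4 = 4

[5, 12, 25, 10, 4]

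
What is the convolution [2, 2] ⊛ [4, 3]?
y[0] = 2×4 = 8; y[1] = 2×3 + 2×4 = 14; y[2] = 2×3 = 6

[8, 14, 6]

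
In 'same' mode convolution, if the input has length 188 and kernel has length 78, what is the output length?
'Same' mode returns an output with the same length as the input: 188

188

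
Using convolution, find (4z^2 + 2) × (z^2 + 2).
Ascending coefficients: a = [2, 0, 4], b = [2, 0, 1]. c[0] = 2×2 = 4; c[1] = 2×0 + 0×2 = 0; c[2] = 2×1 + 0×0 + 4×2 = 10; c[3] = 0×1 + 4×0 = 0; c[4] = 4×1 = 4. Result coefficients: [4, 0, 10, 0, 4] → 4z^4 + 10z^2 + 4

4z^4 + 10z^2 + 4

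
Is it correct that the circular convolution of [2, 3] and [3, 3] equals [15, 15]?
Recompute circular convolution of [2, 3] and [3, 3]: y[0] = 2×3 + 3×3 = 15; y[1] = 2×3 + 3×3 = 15 → [15, 15]. Given [15, 15] matches, so answer: Yes

Yes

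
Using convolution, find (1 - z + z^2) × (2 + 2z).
Ascending coefficients: a = [1, -1, 1], b = [2, 2]. c[0] = 1×2 = 2; c[1] = 1×2 + -1×2 = 0; c[2] = -1×2 + 1×2 = 0; c[3] = 1×2 = 2. Result coefficients: [2, 0, 0, 2] → 2 + 2z^3

2 + 2z^3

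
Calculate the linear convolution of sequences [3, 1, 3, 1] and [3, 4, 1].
y[0] = 3×3 = 9; y[1] = 3×4 + 1×3 = 15; y[2] = 3×1 + 1×4 + 3×3 = 16; y[3] = 1×1 + 3×4 + 1×3 = 16; y[4] = 3×1 + 1×4 = 7; y[5] = 1×1 = 1

[9, 15, 16, 16, 7, 1]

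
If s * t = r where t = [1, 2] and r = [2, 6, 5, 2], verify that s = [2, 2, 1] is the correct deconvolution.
Forward-compute [2, 2, 1] * [1, 2]: r[0] = 2×1 = 2; r[1] = 2×2 + 2×1 = 6; r[2] = 2×2 + 1×1 = 5; r[3] = 1×2 = 2 → [2, 6, 5, 2]. Matches given r = [2, 6, 5, 2], so verified.

Verified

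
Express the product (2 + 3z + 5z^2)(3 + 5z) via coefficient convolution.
Ascending coefficients: a = [2, 3, 5], b = [3, 5]. c[0] = 2×3 = 6; c[1] = 2×5 + 3×3 = 19; c[2] = 3×5 + 5×3 = 30; c[3] = 5×5 = 25. Result coefficients: [6, 19, 30, 25] → 6 + 19z + 30z^2 + 25z^3

6 + 19z + 30z^2 + 25z^3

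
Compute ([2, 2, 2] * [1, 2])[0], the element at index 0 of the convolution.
Use y[k] = Σ_i a[i]·b[k-i] at k=0. y[0] = 2×1 = 2

2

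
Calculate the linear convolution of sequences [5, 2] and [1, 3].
y[0] = 5×1 = 5; y[1] = 5×3 + 2×1 = 17; y[2] = 2×3 = 6

[5, 17, 6]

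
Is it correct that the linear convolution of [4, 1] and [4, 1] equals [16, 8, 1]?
Recompute linear convolution of [4, 1] and [4, 1]: y[0] = 4×4 = 16; y[1] = 4×1 + 1×4 = 8; y[2] = 1×1 = 1 → [16, 8, 1]. Given [16, 8, 1] matches, so answer: Yes

Yes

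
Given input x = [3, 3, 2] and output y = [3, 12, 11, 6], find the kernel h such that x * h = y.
Output length 4 = len(x) + len(h) - 1 ⇒ len(h) = 2. Solve h forward using h[k] = (y[k] - Σ_{i≥1} x[i]·h[k-i]) / x[0]: h[0] = y[0] / x[0] = 3 / 3 = 1; h[1] = (y[1] - 3×1) / x[0] = (12 - 3×1) / 3 = 3. So h = [1, 3]. Forward-check [3, 3, 2] * [1, 3]: y[0] = 3×1 = 3; y[1] = 3×3 + 3×1 = 12; y[2] = 3×3 + 2×1 = 11; y[3] = 2×3 = 6 → [3, 12, 11, 6] ✓

[1, 3]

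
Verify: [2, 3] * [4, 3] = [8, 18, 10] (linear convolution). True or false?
Recompute linear convolution of [2, 3] and [4, 3]: y[0] = 2×4 = 8; y[1] = 2×3 + 3×4 = 18; y[2] = 3×3 = 9 → [8, 18, 9]. Compare to given [8, 18, 10]: they differ at index 2: given 10, correct 9, so answer: No

No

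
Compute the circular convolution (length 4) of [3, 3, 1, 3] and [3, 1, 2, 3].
Use y[k] = Σ_j u[j]·v[(k-j) mod 4]. y[0] = 3×3 + 3×3 + 1×2 + 3×1 = 23; y[1] = 3×1 + 3×3 + 1×3 + 3×2 = 21; y[2] = 3×2 + 3×1 + 1×3 + 3×3 = 21; y[3] = 3×3 + 3×2 + 1×1 + 3×3 = 25. Result: [23, 21, 21, 25]

[23, 21, 21, 25]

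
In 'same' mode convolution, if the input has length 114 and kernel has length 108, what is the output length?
'Same' mode returns an output with the same length as the input: 114

114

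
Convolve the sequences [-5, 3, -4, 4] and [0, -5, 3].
y[0] = -5×0 = 0; y[1] = -5×-5 + 3×0 = 25; y[2] = -5×3 + 3×-5 + -4×0 = -30; y[3] = 3×3 + -4×-5 + 4×0 = 29; y[4] = -4×3 + 4×-5 = -32; y[5] = 4×3 = 12

[0, 25, -30, 29, -32, 12]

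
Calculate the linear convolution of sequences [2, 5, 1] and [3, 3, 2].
y[0] = 2×3 = 6; y[1] = 2×3 + 5×3 = 21; y[2] = 2×2 + 5×3 + 1×3 = 22; y[3] = 5×2 + 1×3 = 13; y[4] = 1×2 = 2

[6, 21, 22, 13, 2]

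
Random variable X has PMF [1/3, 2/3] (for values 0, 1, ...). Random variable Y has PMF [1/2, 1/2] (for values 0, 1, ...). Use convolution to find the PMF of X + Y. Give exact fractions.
P(X+Y=k) = Σ_i P(X=i)·P(Y=k-i) — a convolution of [1/3, 2/3] and [1/2, 1/2]. P(X+Y=0) = (1/3)×(1/2) = 1/6; P(X+Y=1) = (1/3)×(1/2) + (2/3)×(1/2) = 1/6 + 1/3 = 1/2; P(X+Y=2) = (2/3)×(1/2) = 1/3. PMF: [1/6, 1/2, 1/3] (sums to 1 ✓)

[1/6, 1/2, 1/3]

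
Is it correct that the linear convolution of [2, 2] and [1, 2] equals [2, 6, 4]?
Recompute linear convolution of [2, 2] and [1, 2]: y[0] = 2×1 = 2; y[1] = 2×2 + 2×1 = 6; y[2] = 2×2 = 4 → [2, 6, 4]. Given [2, 6, 4] matches, so answer: Yes

Yes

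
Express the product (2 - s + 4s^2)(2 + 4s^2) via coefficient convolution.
Ascending coefficients: a = [2, -1, 4], b = [2, 0, 4]. c[0] = 2×2 = 4; c[1] = 2×0 + -1×2 = -2; c[2] = 2×4 + -1×0 + 4×2 = 16; c[3] = -1×4 + 4×0 = -4; c[4] = 4×4 = 16. Result coefficients: [4, -2, 16, -4, 16] → 4 - 2s + 16s^2 - 4s^3 + 16s^4

4 - 2s + 16s^2 - 4s^3 + 16s^4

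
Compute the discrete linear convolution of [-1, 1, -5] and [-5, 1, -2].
y[0] = -1×-5 = 5; y[1] = -1×1 + 1×-5 = -6; y[2] = -1×-2 + 1×1 + -5×-5 = 28; y[3] = 1×-2 + -5×1 = -7; y[4] = -5×-2 = 10

[5, -6, 28, -7, 10]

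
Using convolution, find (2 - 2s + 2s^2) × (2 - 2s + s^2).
Ascending coefficients: a = [2, -2, 2], b = [2, -2, 1]. c[0] = 2×2 = 4; c[1] = 2×-2 + -2×2 = -8; c[2] = 2×1 + -2×-2 + 2×2 = 10; c[3] = -2×1 + 2×-2 = -6; c[4] = 2×1 = 2. Result coefficients: [4, -8, 10, -6, 2] → 4 - 8s + 10s^2 - 6s^3 + 2s^4

4 - 8s + 10s^2 - 6s^3 + 2s^4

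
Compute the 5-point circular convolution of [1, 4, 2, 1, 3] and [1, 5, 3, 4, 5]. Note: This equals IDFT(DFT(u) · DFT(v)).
Either evaluate y[k] = Σ_j u[j]·v[(k-j) mod 5] directly, or use IDFT(DFT(u) · DFT(v)). y[0] = 1×1 + 4×5 + 2×4 + 1×3 + 3×5 = 47; y[1] = 1×5 + 4×1 + 2×5 + 1×4 + 3×3 = 32; y[2] = 1×3 + 4×5 + 2×1 + 1×5 + 3×4 = 42; y[3] = 1×4 + 4×3 + 2×5 + 1×1 + 3×5 = 42; y[4] = 1×5 + 4×4 + 2×3 + 1×5 + 3×1 = 35. Result: [47, 32, 42, 42, 35]

[47, 32, 42, 42, 35]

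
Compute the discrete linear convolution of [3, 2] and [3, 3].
y[0] = 3×3 = 9; y[1] = 3×3 + 2×3 = 15; y[2] = 2×3 = 6

[9, 15, 6]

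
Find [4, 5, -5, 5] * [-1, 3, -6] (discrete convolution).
y[0] = 4×-1 = -4; y[1] = 4×3 + 5×-1 = 7; y[2] = 4×-6 + 5×3 + -5×-1 = -4; y[3] = 5×-6 + -5×3 + 5×-1 = -50; y[4] = -5×-6 + 5×3 = 45; y[5] = 5×-6 = -30

[-4, 7, -4, -50, 45, -30]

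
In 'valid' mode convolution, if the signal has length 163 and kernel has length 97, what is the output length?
'Valid' mode counts only positions where the kernel fully overlaps the signal: m - n + 1 = 163 - 97 + 1 = 67

67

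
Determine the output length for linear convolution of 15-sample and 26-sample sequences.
Linear/full convolution length: m + n - 1 = 15 + 26 - 1 = 40

40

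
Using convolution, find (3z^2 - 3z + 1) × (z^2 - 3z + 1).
Ascending coefficients: a = [1, -3, 3], b = [1, -3, 1]. c[0] = 1×1 = 1; c[1] = 1×-3 + -3×1 = -6; c[2] = 1×1 + -3×-3 + 3×1 = 13; c[3] = -3×1 + 3×-3 = -12; c[4] = 3×1 = 3. Result coefficients: [1, -6, 13, -12, 3] → 3z^4 - 12z^3 + 13z^2 - 6z + 1

3z^4 - 12z^3 + 13z^2 - 6z + 1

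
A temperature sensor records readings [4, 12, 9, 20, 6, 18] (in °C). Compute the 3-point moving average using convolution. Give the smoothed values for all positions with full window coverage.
3-point moving average kernel = [1, 1, 1]. Apply in 'valid' mode (full window coverage): avg[0] = (4 + 12 + 9) / 3 = 8.33; avg[1] = (12 + 9 + 20) / 3 = 13.67; avg[2] = (9 + 20 + 6) / 3 = 11.67; avg[3] = (20 + 6 + 18) / 3 = 14.67. Smoothed values: [8.33, 13.67, 11.67, 14.67]

[8.33, 13.67, 11.67, 14.67]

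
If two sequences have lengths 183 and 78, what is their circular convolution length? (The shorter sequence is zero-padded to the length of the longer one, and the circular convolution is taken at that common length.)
Circular convolution (zero-padding the shorter input) has length max(m, n) = max(183, 78) = 183

183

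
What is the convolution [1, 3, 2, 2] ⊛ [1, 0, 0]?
y[0] = 1×1 = 1; y[1] = 1×0 + 3×1 = 3; y[2] = 1×0 + 3×0 + 2×1 = 2; y[3] = 3×0 + 2×0 + 2×1 = 2; y[4] = 2×0 + 2×0 = 0; y[5] = 2×0 = 0

[1, 3, 2, 2, 0, 0]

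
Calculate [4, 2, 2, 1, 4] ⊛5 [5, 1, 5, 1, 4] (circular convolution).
Use y[k] = Σ_j f[j]·g[(k-j) mod 5]. y[0] = 4×5 + 2×4 + 2×1 + 1×5 + 4×1 = 39; y[1] = 4×1 + 2×5 + 2×4 + 1×1 + 4×5 = 43; y[2] = 4×5 + 2×1 + 2×5 + 1×4 + 4×1 = 40; y[3] = 4×1 + 2×5 + 2×1 + 1×5 + 4×4 = 37; y[4] = 4×4 + 2×1 + 2×5 + 1×1 + 4×5 = 49. Result: [39, 43, 40, 37, 49]

[39, 43, 40, 37, 49]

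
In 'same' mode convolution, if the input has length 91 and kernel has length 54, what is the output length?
'Same' mode returns an output with the same length as the input: 91

91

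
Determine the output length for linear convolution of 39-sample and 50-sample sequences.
Linear/full convolution length: m + n - 1 = 39 + 50 - 1 = 88

88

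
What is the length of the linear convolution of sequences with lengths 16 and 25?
Linear/full convolution length: m + n - 1 = 16 + 25 - 1 = 40

40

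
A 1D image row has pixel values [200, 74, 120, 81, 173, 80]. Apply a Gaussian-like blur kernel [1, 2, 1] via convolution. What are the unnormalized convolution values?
Convolve image row [200, 74, 120, 81, 173, 80] with kernel [1, 2, 1]: y[0] = 200×1 = 200; y[1] = 200×2 + 74×1 = 474; y[2] = 200×1 + 74×2 + 120×1 = 468; y[3] = 74×1 + 120×2 + 81×1 = 395; y[4] = 120×1 + 81×2 + 173×1 = 455; y[5] = 81×1 + 173×2 + 80×1 = 507; y[6] = 173×1 + 80×2 = 333; y[7] = 80×1 = 80 → [200, 474, 468, 395, 455, 507, 333, 80]. Normalization factor = sum(kernel) = 4.

[200, 474, 468, 395, 455, 507, 333, 80]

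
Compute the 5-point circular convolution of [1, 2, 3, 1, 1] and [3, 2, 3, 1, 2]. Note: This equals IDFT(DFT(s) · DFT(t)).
Either evaluate y[k] = Σ_j s[j]·t[(k-j) mod 5] directly, or use IDFT(DFT(s) · DFT(t)). y[0] = 1×3 + 2×2 + 3×1 + 1×3 + 1×2 = 15; y[1] = 1×2 + 2×3 + 3×2 + 1×1 + 1×3 = 18; y[2] = 1×3 + 2×2 + 3×3 + 1×2 + 1×1 = 19; y[3] = 1×1 + 2×3 + 3×2 + 1×3 + 1×2 = 18; y[4] = 1×2 + 2×1 + 3×3 + 1×2 + 1×3 = 18. Result: [15, 18, 19, 18, 18]

[15, 18, 19, 18, 18]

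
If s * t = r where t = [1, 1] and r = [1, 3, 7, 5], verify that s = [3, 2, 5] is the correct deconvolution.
Forward-compute [3, 2, 5] * [1, 1]: r[0] = 3×1 = 3; r[1] = 3×1 + 2×1 = 5; r[2] = 2×1 + 5×1 = 7; r[3] = 5×1 = 5 → [3, 5, 7, 5]. Does not match given r = [1, 3, 7, 5].

Not verified. [3, 2, 5] * [1, 1] = [3, 5, 7, 5], which differs from [1, 3, 7, 5] at index 0.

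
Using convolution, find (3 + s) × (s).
Ascending coefficients: a = [3, 1], b = [0, 1]. c[0] = 3×0 = 0; c[1] = 3×1 + 1×0 = 3; c[2] = 1×1 = 1. Result coefficients: [0, 3, 1] → 3s + s^2

3s + s^2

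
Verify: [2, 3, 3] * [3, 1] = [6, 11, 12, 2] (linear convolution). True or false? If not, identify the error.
Recompute linear convolution of [2, 3, 3] and [3, 1]: y[0] = 2×3 = 6; y[1] = 2×1 + 3×3 = 11; y[2] = 3×1 + 3×3 = 12; y[3] = 3×1 = 3 → [6, 11, 12, 3]. Compare to given [6, 11, 12, 2]: they differ at index 3: given 2, correct 3, so answer: No

No. Error at index 3: given 2, correct 3.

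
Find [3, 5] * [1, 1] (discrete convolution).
y[0] = 3×1 = 3; y[1] = 3×1 + 5×1 = 8; y[2] = 5×1 = 5

[3, 8, 5]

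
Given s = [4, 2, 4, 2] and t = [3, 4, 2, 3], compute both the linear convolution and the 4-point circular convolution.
Linear: y_lin[0] = 4×3 = 12; y_lin[1] = 4×4 + 2×3 = 22; y_lin[2] = 4×2 + 2×4 + 4×3 = 28; y_lin[3] = 4×3 + 2×2 + 4×4 + 2×3 = 38; y_lin[4] = 2×3 + 4×2 + 2×4 = 22; y_lin[5] = 4×3 + 2×2 = 16; y_lin[6] = 2×3 = 6 → [12, 22, 28, 38, 22, 16, 6]. Circular (length 4): y[0] = 4×3 + 2×3 + 4×2 + 2×4 = 34; y[1] = 4×4 + 2×3 + 4×3 + 2×2 = 38; y[2] = 4×2 + 2×4 + 4×3 + 2×3 = 34; y[3] = 4×3 + 2×2 + 4×4 + 2×3 = 38 → [34, 38, 34, 38]

Linear: [12, 22, 28, 38, 22, 16, 6], Circular: [34, 38, 34, 38]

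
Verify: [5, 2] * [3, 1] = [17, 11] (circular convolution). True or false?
Recompute circular convolution of [5, 2] and [3, 1]: y[0] = 5×3 + 2×1 = 17; y[1] = 5×1 + 2×3 = 11 → [17, 11]. Given [17, 11] matches, so answer: Yes

Yes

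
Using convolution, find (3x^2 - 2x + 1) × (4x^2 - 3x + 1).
Ascending coefficients: a = [1, -2, 3], b = [1, -3, 4]. c[0] = 1×1 = 1; c[1] = 1×-3 + -2×1 = -5; c[2] = 1×4 + -2×-3 + 3×1 = 13; c[3] = -2×4 + 3×-3 = -17; c[4] = 3×4 = 12. Result coefficients: [1, -5, 13, -17, 12] → 12x^4 - 17x^3 + 13x^2 - 5x + 1

12x^4 - 17x^3 + 13x^2 - 5x + 1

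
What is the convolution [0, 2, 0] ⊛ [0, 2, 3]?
y[0] = 0×0 = 0; y[1] = 0×2 + 2×0 = 0; y[2] = 0×3 + 2×2 + 0×0 = 4; y[3] = 2×3 + 0×2 = 6; y[4] = 0×3 = 0

[0, 0, 4, 6, 0]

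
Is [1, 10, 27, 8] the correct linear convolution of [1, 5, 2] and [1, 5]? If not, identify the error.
Recompute linear convolution of [1, 5, 2] and [1, 5]: y[0] = 1×1 = 1; y[1] = 1×5 + 5×1 = 10; y[2] = 5×5 + 2×1 = 27; y[3] = 2×5 = 10 → [1, 10, 27, 10]. Compare to given [1, 10, 27, 8]: they differ at index 3: given 8, correct 10, so answer: No

No. Error at index 3: given 8, correct 10.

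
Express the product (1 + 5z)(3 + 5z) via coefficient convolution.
Ascending coefficients: a = [1, 5], b = [3, 5]. c[0] = 1×3 = 3; c[1] = 1×5 + 5×3 = 20; c[2] = 5×5 = 25. Result coefficients: [3, 20, 25] → 3 + 20z + 25z^2

3 + 20z + 25z^2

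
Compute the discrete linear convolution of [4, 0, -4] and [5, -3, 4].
y[0] = 4×5 = 20; y[1] = 4×-3 + 0×5 = -12; y[2] = 4×4 + 0×-3 + -4×5 = -4; y[3] = 0×4 + -4×-3 = 12; y[4] = -4×4 = -16

[20, -12, -4, 12, -16]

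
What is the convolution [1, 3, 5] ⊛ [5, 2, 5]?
y[0] = 1×5 = 5; y[1] = 1×2 + 3×5 = 17; y[2] = 1×5 + 3×2 + 5×5 = 36; y[3] = 3×5 + 5×2 = 25; y[4] = 5×5 = 25

[5, 17, 36, 25, 25]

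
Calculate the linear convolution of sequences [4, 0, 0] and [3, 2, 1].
y[0] = 4×3 = 12; y[1] = 4×2 + 0×3 = 8; y[2] = 4×1 + 0×2 + 0×3 = 4; y[3] = 0×1 + 0×2 = 0; y[4] = 0×1 = 0

[12, 8, 4, 0, 0]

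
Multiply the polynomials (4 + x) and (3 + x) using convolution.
Ascending coefficients: a = [4, 1], b = [3, 1]. c[0] = 4×3 = 12; c[1] = 4×1 + 1×3 = 7; c[2] = 1×1 = 1. Result coefficients: [12, 7, 1] → 12 + 7x + x^2

12 + 7x + x^2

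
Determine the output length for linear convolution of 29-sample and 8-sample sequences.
Linear/full convolution length: m + n - 1 = 29 + 8 - 1 = 36

36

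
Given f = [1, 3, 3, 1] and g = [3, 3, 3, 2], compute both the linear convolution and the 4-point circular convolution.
Linear: y_lin[0] = 1×3 = 3; y_lin[1] = 1×3 + 3×3 = 12; y_lin[2] = 1×3 + 3×3 + 3×3 = 21; y_lin[3] = 1×2 + 3×3 + 3×3 + 1×3 = 23; y_lin[4] = 3×2 + 3×3 + 1×3 = 18; y_lin[5] = 3×2 + 1×3 = 9; y_lin[6] = 1×2 = 2 → [3, 12, 21, 23, 18, 9, 2]. Circular (length 4): y[0] = 1×3 + 3×2 + 3×3 + 1×3 = 21; y[1] = 1×3 + 3×3 + 3×2 + 1×3 = 21; y[2] = 1×3 + 3×3 + 3×3 + 1×2 = 23; y[3] = 1×2 + 3×3 + 3×3 + 1×3 = 23 → [21, 21, 23, 23]

Linear: [3, 12, 21, 23, 18, 9, 2], Circular: [21, 21, 23, 23]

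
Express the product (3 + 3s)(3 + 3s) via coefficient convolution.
Ascending coefficients: a = [3, 3], b = [3, 3]. c[0] = 3×3 = 9; c[1] = 3×3 + 3×3 = 18; c[2] = 3×3 = 9. Result coefficients: [9, 18, 9] → 9 + 18s + 9s^2

9 + 18s + 9s^2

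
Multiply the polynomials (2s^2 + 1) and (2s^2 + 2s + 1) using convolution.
Ascending coefficients: a = [1, 0, 2], b = [1, 2, 2]. c[0] = 1×1 = 1; c[1] = 1×2 + 0×1 = 2; c[2] = 1×2 + 0×2 + 2×1 = 4; c[3] = 0×2 + 2×2 = 4; c[4] = 2×2 = 4. Result coefficients: [1, 2, 4, 4, 4] → 4s^4 + 4s^3 + 4s^2 + 2s + 1

4s^4 + 4s^3 + 4s^2 + 2s + 1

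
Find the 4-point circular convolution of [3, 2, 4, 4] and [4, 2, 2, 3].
Use y[k] = Σ_j u[j]·v[(k-j) mod 4]. y[0] = 3×4 + 2×3 + 4×2 + 4×2 = 34; y[1] = 3×2 + 2×4 + 4×3 + 4×2 = 34; y[2] = 3×2 + 2×2 + 4×4 + 4×3 = 38; y[3] = 3×3 + 2×2 + 4×2 + 4×4 = 37. Result: [34, 34, 38, 37]

[34, 34, 38, 37]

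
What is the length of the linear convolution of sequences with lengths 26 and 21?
Linear/full convolution length: m + n - 1 = 26 + 21 - 1 = 46

46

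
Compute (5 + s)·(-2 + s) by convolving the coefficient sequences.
Ascending coefficients: a = [5, 1], b = [-2, 1]. c[0] = 5×-2 = -10; c[1] = 5×1 + 1×-2 = 3; c[2] = 1×1 = 1. Result coefficients: [-10, 3, 1] → -10 + 3s + s^2

-10 + 3s + s^2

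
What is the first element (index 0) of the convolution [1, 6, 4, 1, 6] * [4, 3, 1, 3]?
Use y[k] = Σ_i a[i]·b[k-i] at k=0. y[0] = 1×4 = 4

4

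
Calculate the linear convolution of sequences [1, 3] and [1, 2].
y[0] = 1×1 = 1; y[1] = 1×2 + 3×1 = 5; y[2] = 3×2 = 6

[1, 5, 6]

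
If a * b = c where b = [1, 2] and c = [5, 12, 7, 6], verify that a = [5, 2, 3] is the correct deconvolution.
Forward-compute [5, 2, 3] * [1, 2]: c[0] = 5×1 = 5; c[1] = 5×2 + 2×1 = 12; c[2] = 2×2 + 3×1 = 7; c[3] = 3×2 = 6 → [5, 12, 7, 6]. Matches given c = [5, 12, 7, 6], so verified.

Verified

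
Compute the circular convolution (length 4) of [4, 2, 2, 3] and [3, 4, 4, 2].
Use y[k] = Σ_j x[j]·h[(k-j) mod 4]. y[0] = 4×3 + 2×2 + 2×4 + 3×4 = 36; y[1] = 4×4 + 2×3 + 2×2 + 3×4 = 38; y[2] = 4×4 + 2×4 + 2×3 + 3×2 = 36; y[3] = 4×2 + 2×4 + 2×4 + 3×3 = 33. Result: [36, 38, 36, 33]

[36, 38, 36, 33]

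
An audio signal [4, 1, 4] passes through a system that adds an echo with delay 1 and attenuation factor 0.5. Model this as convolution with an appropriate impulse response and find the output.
Direct-path + delayed-attenuated-path model → impulse response h = [1, 0.5] (1 at lag 0, 0.5 at lag 1). Output y[n] = x[n] + 0.5·x[n - 1] (with x[n] = 0 outside 0..2): y[0] = 4 + 0.5×0 = 4; y[1] = 1 + 0.5×4 = 3.0; y[2] = 4 + 0.5×1 = 4.5; y[3] = 0 + 0.5×4 = 2.0. So y = [4, 3.0, 4.5, 2.0]

[4, 3.0, 4.5, 2.0]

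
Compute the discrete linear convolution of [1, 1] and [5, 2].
y[0] = 1×5 = 5; y[1] = 1×2 + 1×5 = 7; y[2] = 1×2 = 2

[5, 7, 2]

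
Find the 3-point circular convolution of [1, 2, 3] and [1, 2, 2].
Use y[k] = Σ_j a[j]·b[(k-j) mod 3]. y[0] = 1×1 + 2×2 + 3×2 = 11; y[1] = 1×2 + 2×1 + 3×2 = 10; y[2] = 1×2 + 2×2 + 3×1 = 9. Result: [11, 10, 9]

[11, 10, 9]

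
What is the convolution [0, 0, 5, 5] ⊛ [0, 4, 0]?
y[0] = 0×0 = 0; y[1] = 0×4 + 0×0 = 0; y[2] = 0×0 + 0×4 + 5×0 = 0; y[3] = 0×0 + 5×4 + 5×0 = 20; y[4] = 5×0 + 5×4 = 20; y[5] = 5×0 = 0

[0, 0, 0, 20, 20, 0]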